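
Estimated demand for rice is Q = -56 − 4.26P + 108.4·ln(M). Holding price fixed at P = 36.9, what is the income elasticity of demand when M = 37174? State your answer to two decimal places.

0.12

At P = 36.9, M = 37174: Q = 927.539.
Holding P constant, ∂Q/∂M = 108.4/M = 0.00291602.
η_M = (∂Q/∂M)·(M/Q) = 0.00291602 × (37174/927.539) = 0.12.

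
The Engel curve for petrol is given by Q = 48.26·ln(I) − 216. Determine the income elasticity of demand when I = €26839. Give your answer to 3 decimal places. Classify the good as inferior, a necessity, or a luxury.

At I = 26839: Q = 276.137.
dQ/dI = 48.26/I = 0.00179813 at this income.
η = (dQ/dI)·(I/Q) = 0.00179813 × (26839/276.137) = 0.175.
Since 0 < η < 1, the good is a necessity.

0.175 (necessity)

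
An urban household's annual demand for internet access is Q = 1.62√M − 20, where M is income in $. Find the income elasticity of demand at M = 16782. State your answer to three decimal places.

At M = 16782: Q = 189.863.
dQ/dM = 1.62/(2√M) = 0.00625264 at this income.
η = (dQ/dM)·(M/Q) = 0.00625264 × (16782/189.863) = 0.553.

0.553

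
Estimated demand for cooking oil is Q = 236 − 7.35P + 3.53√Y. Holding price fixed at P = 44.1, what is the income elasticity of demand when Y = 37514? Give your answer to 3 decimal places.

At P = 44.1, Y = 37514: Q = 595.574.
Holding P constant, ∂Q/∂Y = 3.53/(2√Y) = 0.00911272.
η_Y = (∂Q/∂Y)·(Y/Q) = 0.00911272 × (37514/595.574) = 0.574.

0.574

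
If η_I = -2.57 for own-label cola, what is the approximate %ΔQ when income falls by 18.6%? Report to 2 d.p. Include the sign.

%ΔQ ≈ η × %ΔI = -2.57 × (-18.6%) = 47.80%.

47.80%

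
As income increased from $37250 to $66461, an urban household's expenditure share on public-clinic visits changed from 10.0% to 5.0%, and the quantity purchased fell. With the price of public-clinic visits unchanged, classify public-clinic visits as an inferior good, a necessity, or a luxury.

inferior good

Quantity demanded falls as income rises, so η < 0.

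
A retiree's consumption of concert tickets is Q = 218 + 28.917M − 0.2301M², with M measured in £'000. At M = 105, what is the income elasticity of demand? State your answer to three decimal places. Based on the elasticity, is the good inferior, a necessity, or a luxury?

-2.840 (inferior good)

At M = 105: Q = 717.4325.
dQ/dM = 28.917 − 0.4602M = -19.40400.
η = (dQ/dM)·(M/Q) = -19.40400 × (105/717.4325) = -2.840.
η < 0 ⇒ inferior good.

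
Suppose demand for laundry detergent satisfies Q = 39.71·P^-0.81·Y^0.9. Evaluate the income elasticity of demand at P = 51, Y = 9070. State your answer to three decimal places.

0.900

For a multiplicative demand Q = A·P^α·Y^β, the income elasticity is β everywhere.
Here β = 0.9, so η = 0.900.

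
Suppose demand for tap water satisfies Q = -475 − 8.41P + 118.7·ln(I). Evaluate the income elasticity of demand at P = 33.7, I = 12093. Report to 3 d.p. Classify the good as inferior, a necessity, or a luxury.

0.332 (necessity)

At P = 33.7, I = 12093: Q = 357.408.
Holding P constant, ∂Q/∂I = 118.7/I = 0.0098156.
η_I = (∂Q/∂I)·(I/Q) = 0.0098156 × (12093/357.408) = 0.332.
Since 0 < η < 1, this is a necessity.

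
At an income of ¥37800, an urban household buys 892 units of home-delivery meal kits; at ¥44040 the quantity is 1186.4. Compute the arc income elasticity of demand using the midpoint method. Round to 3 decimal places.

1.858

ΔQ = 1186.4 − 892 = 294.4; midpoint Q̄ = (892 + 1186.4)/2 = 1039.2.
ΔI = 44040 − 37800 = 6240; midpoint Ī = (37800 + 44040)/2 = 40920.
η = (ΔQ/Q̄) ÷ (ΔI/Ī) = (294.4/1039.2) ÷ (6240/40920) = 1.858.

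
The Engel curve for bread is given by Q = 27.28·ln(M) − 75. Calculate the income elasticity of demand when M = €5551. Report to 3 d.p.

0.170

At M = 5551: Q = 160.201.
dQ/dM = 27.28/M = 0.00491443 at this income.
η = (dQ/dM)·(M/Q) = 0.00491443 × (5551/160.201) = 0.170.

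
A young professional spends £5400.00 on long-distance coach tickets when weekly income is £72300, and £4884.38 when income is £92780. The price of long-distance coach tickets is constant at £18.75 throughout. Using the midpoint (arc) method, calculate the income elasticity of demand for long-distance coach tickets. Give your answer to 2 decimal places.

-0.40

With a constant price, Q₁ = 5400.00/18.75 = 288.000 and Q₂ = 4884.38/18.75 = 260.500 (equivalently, work directly with expenditure since P cancels).
Midpoint %ΔQ = (4884.38 − 5400.00)/5142.19 = -0.10027; midpoint %ΔI = (92780 − 72300)/82540 = 0.24812.
η = -0.10027 / 0.24812 = -0.40.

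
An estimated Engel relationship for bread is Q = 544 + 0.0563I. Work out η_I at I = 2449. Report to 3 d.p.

0.202

At I = 2449: Q = 681.879.
dQ/dI = 0.0563.
η = (dQ/dI)·(I/Q) = 0.0563 × (2449/681.879) = 0.202.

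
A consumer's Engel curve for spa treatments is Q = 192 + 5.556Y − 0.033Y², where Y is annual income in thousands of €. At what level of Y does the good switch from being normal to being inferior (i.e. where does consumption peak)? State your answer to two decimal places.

84.18

dQ/dY = 5.556 − 0.066Y.
The good is inferior where dQ/dY < 0. Setting dQ/dY = 0 gives Y = 5.556 / 0.066 = 84.18.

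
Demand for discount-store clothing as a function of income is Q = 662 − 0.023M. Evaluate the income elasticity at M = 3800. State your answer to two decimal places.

At M = 3800: Q = 574.600.
dQ/dM = −0.023.
η = (dQ/dM)·(M/Q) = -0.023 × (3800/574.600) = -0.15.

-0.15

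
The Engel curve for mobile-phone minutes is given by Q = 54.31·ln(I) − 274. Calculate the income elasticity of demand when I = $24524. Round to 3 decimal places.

0.198

At I = 24524: Q = 274.933.
dQ/dI = 54.31/I = 0.00221457 at this income.
η = (dQ/dI)·(I/Q) = 0.00221457 × (24524/274.933) = 0.198.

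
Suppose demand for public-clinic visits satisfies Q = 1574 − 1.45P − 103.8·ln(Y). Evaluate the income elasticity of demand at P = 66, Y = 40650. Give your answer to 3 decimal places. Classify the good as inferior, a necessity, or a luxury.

-0.276 (inferior good)

At P = 66, Y = 40650: Q = 376.696.
Holding P constant, ∂Q/∂Y = -103.8/Y = -0.00255351.
η_Y = (∂Q/∂Y)·(Y/Q) = -0.00255351 × (40650/376.696) = -0.276.
Since η < 0, this is an inferior good.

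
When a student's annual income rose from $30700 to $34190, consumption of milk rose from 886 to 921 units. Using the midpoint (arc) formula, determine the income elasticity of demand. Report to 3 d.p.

ΔQ = 921 − 886 = 35; midpoint Q̄ = (886 + 921)/2 = 903.5.
ΔI = 34190 − 30700 = 3490; midpoint Ī = (30700 + 34190)/2 = 32445.
η = (ΔQ/Q̄) ÷ (ΔI/Ī) = (35/903.5) ÷ (3490/32445) = 0.360.

0.360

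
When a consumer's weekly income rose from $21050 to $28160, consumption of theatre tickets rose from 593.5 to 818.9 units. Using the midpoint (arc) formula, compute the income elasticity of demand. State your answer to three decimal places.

1.105

ΔQ = 818.9 − 593.5 = 225.4; midpoint Q̄ = (593.5 + 818.9)/2 = 706.2.
ΔI = 28160 − 21050 = 7110; midpoint Ī = (21050 + 28160)/2 = 24605.
η = (ΔQ/Q̄) ÷ (ΔI/Ī) = (225.4/706.2) ÷ (7110/24605) = 1.105.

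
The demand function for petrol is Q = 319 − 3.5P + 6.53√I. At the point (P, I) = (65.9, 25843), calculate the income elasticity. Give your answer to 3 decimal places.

At P = 65.9, I = 25843: Q = 1138.097.
Holding P constant, ∂Q/∂I = 6.53/(2√I) = 0.0203101.
η_I = (∂Q/∂I)·(I/Q) = 0.0203101 × (25843/1138.097) = 0.461.

0.461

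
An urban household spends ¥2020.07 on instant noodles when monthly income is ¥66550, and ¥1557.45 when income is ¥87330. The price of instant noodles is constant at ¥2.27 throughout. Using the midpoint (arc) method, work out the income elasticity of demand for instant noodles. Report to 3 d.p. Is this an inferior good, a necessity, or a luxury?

With a constant price, Q₁ = 2020.07/2.27 = 889.899 and Q₂ = 1557.45/2.27 = 686.101 (equivalently, work directly with expenditure since P cancels).
Midpoint %ΔQ = (1557.45 − 2020.07)/1788.76 = -0.25863; midpoint %ΔI = (87330 − 66550)/76940 = 0.27008.
η = -0.25863 / 0.27008 = -0.958.
η < 0 ⇒ inferior good.

-0.958 (inferior good)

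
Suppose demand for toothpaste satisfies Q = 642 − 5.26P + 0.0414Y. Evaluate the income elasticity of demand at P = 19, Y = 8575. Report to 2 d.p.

At P = 19, Y = 8575: Q = 897.065.
Holding P constant, ∂Q/∂Y = 0.0414.
η_Y = (∂Q/∂Y)·(Y/Q) = 0.0414 × (8575/897.065) = 0.40.

0.40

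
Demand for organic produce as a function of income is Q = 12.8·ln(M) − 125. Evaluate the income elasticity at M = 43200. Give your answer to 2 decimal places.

At M = 43200: Q = 11.622.
dQ/dM = 12.8/M = 0.000296296 at this income.
η = (dQ/dM)·(M/Q) = 0.000296296 × (43200/11.622) = 1.10.

1.10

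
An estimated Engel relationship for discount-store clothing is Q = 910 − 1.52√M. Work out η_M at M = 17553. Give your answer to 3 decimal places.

At M = 17553: Q = 708.619.
dQ/dM = -1.52/(2√M) = -0.00573638 at this income.
η = (dQ/dM)·(M/Q) = -0.00573638 × (17553/708.619) = -0.142.

-0.142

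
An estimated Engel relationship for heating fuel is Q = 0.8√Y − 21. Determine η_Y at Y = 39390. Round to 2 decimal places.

0.58

At Y = 39390: Q = 137.775.
dQ/dY = 0.8/(2√Y) = 0.00201543 at this income.
η = (dQ/dY)·(Y/Q) = 0.00201543 × (39390/137.775) = 0.58.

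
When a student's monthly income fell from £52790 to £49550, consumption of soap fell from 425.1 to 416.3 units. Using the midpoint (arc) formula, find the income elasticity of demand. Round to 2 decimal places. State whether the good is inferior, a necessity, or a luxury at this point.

ΔQ = 416.3 − 425.1 = -8.8; midpoint Q̄ = (425.1 + 416.3)/2 = 420.7.
ΔI = 49550 − 52790 = -3240; midpoint Ī = (52790 + 49550)/2 = 51170.
η = (ΔQ/Q̄) ÷ (ΔI/Ī) = (-8.8/420.7) ÷ (-3240/51170) = 0.33.
0 < η < 1 ⇒ necessity.

0.33 (necessity)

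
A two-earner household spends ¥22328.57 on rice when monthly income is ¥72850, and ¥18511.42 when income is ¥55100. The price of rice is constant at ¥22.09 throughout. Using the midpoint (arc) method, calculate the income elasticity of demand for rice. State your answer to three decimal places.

0.674

With a constant price, Q₁ = 22328.57/22.09 = 1010.800 and Q₂ = 18511.42/22.09 = 838.000 (equivalently, work directly with expenditure since P cancels).
Midpoint %ΔQ = (18511.42 − 22328.57)/20420.00 = -0.18693; midpoint %ΔI = (55100 − 72850)/63975 = -0.27745.
η = -0.18693 / -0.27745 = 0.674.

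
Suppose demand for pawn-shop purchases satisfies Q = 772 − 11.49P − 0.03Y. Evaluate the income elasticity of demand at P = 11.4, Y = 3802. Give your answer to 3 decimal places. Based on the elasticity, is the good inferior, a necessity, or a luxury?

At P = 11.4, Y = 3802: Q = 526.954.
Holding P constant, ∂Q/∂Y = −0.03.
η_Y = (∂Q/∂Y)·(Y/Q) = -0.03 × (3802/526.954) = -0.216.
Since η < 0, this is an inferior good.

-0.216 (inferior good)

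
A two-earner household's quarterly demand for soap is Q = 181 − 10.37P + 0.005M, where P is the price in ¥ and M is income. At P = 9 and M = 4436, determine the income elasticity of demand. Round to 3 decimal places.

0.202

At P = 9, M = 4436: Q = 109.850.
Holding P constant, ∂Q/∂M = 0.005.
η_M = (∂Q/∂M)·(M/Q) = 0.005 × (4436/109.850) = 0.202.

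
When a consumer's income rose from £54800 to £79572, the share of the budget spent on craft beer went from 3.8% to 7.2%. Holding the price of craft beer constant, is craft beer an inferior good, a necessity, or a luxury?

The budget share rises as income rises, so η > 1.

luxury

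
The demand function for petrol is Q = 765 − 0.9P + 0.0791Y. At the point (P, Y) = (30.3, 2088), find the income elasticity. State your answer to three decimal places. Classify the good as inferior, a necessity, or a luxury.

0.183 (necessity)

At P = 30.3, Y = 2088: Q = 902.891.
Holding P constant, ∂Q/∂Y = 0.0791.
η_Y = (∂Q/∂Y)·(Y/Q) = 0.0791 × (2088/902.891) = 0.183.
Since 0 < η < 1, this is a necessity.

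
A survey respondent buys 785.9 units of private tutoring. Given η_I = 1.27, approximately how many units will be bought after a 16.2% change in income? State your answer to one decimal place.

947.6

%ΔQ ≈ η × %ΔI = 1.27 × 16.2% = 20.574%.
New Q ≈ 785.9 × (1 + 0.20574) = 947.6.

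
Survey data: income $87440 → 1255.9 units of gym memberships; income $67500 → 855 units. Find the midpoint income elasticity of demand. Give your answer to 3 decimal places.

1.476

ΔQ = 855 − 1255.9 = -400.9; midpoint Q̄ = (1255.9 + 855)/2 = 1055.45.
ΔI = 67500 − 87440 = -19940; midpoint Ī = (87440 + 67500)/2 = 77470.
η = (ΔQ/Q̄) ÷ (ΔI/Ī) = (-400.9/1055.45) ÷ (-19940/77470) = 1.476.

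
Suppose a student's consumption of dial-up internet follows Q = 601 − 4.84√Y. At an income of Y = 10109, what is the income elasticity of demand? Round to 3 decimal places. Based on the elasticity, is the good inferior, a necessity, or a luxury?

-2.127 (inferior good)

At Y = 10109: Q = 114.369.
dQ/dY = -4.84/(2√Y) = -0.0240692 at this income.
η = (dQ/dY)·(Y/Q) = -0.0240692 × (10109/114.369) = -2.127.
Since η < 0, the good is an inferior good.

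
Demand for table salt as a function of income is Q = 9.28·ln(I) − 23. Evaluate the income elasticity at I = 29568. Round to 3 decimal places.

0.128

At I = 29568: Q = 72.532.
dQ/dI = 9.28/I = 0.000313853 at this income.
η = (dQ/dI)·(I/Q) = 0.000313853 × (29568/72.532) = 0.128.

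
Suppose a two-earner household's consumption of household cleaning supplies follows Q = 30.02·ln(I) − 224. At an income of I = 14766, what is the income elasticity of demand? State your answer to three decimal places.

At I = 14766: Q = 64.194.
dQ/dI = 30.02/I = 0.00203305 at this income.
η = (dQ/dI)·(I/Q) = 0.00203305 × (14766/64.194) = 0.468.

0.468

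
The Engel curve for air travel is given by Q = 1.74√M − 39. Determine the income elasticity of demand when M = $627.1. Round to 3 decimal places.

4.764

At M = 627.1: Q = 4.573.
dQ/dM = 1.74/(2√M) = 0.0347417 at this income.
η = (dQ/dM)·(M/Q) = 0.0347417 × (627.1/4.573) = 4.764.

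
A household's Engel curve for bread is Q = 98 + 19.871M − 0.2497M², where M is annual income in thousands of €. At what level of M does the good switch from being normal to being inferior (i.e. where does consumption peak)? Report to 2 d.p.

39.79

dQ/dM = 19.871 − 0.4994M.
The good is inferior where dQ/dM < 0. Setting dQ/dM = 0 gives M = 19.871 / 0.4994 = 39.79.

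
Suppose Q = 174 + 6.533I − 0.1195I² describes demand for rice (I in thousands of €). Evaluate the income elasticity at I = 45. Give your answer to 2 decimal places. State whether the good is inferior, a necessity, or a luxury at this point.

At I = 45: Q = 225.9975.
dQ/dI = 6.533 − 0.239I = -4.22200.
η = (dQ/dI)·(I/Q) = -4.22200 × (45/225.9975) = -0.84.
η < 0 ⇒ inferior good.

-0.84 (inferior good)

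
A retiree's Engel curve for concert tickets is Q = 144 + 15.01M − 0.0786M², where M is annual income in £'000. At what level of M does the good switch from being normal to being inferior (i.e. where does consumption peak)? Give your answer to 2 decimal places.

95.48

dQ/dM = 15.01 − 0.1572M.
The good is inferior where dQ/dM < 0. Setting dQ/dM = 0 gives M = 15.01 / 0.1572 = 95.48.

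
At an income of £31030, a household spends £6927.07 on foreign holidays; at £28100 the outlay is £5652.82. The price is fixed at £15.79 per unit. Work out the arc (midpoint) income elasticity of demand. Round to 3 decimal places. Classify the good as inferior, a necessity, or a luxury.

With a constant price, Q₁ = 6927.07/15.79 = 438.700 and Q₂ = 5652.82/15.79 = 358.000 (equivalently, work directly with expenditure since P cancels).
Midpoint %ΔQ = (5652.82 − 6927.07)/6289.95 = -0.20259; midpoint %ΔI = (28100 − 31030)/29565 = -0.09910.
η = -0.20259 / -0.09910 = 2.044.
η > 1 ⇒ luxury.

2.044 (luxury)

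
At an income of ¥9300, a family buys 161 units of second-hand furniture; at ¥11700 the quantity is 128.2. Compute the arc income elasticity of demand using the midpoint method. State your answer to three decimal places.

ΔQ = 128.2 − 161 = -32.8; midpoint Q̄ = (161 + 128.2)/2 = 144.6.
ΔI = 11700 − 9300 = 2400; midpoint Ī = (9300 + 11700)/2 = 10500.
η = (ΔQ/Q̄) ÷ (ΔI/Ī) = (-32.8/144.6) ÷ (2400/10500) = -0.992.

-0.992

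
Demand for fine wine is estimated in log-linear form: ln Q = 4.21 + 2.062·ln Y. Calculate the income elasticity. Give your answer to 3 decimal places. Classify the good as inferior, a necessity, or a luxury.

2.062 (luxury)

In a log-linear demand, the coefficient on ln Y is the income elasticity.
So η = 2.062.
η > 1 ⇒ luxury.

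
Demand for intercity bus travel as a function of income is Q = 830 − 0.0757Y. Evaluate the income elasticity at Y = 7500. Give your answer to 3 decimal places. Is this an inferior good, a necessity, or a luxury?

-2.165 (inferior good)

At Y = 7500: Q = 262.250.
dQ/dY = −0.0757.
η = (dQ/dY)·(Y/Q) = -0.0757 × (7500/262.250) = -2.165.
Since η < 0, the good is an inferior good.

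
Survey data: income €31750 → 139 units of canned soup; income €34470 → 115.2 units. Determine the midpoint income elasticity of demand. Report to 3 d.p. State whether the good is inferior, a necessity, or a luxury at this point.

-2.279 (inferior good)

ΔQ = 115.2 − 139 = -23.8; midpoint Q̄ = (139 + 115.2)/2 = 127.1.
ΔI = 34470 − 31750 = 2720; midpoint Ī = (31750 + 34470)/2 = 33110.
η = (ΔQ/Q̄) ÷ (ΔI/Ī) = (-23.8/127.1) ÷ (2720/33110) = -2.279.
η < 0 ⇒ inferior good.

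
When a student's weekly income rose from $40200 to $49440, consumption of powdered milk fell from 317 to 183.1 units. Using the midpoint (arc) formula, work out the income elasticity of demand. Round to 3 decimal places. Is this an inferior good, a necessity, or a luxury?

-2.597 (inferior good)

ΔQ = 183.1 − 317 = -133.9; midpoint Q̄ = (317 + 183.1)/2 = 250.05.
ΔI = 49440 − 40200 = 9240; midpoint Ī = (40200 + 49440)/2 = 44820.
η = (ΔQ/Q̄) ÷ (ΔI/Ī) = (-133.9/250.05) ÷ (9240/44820) = -2.597.
η < 0 ⇒ inferior good.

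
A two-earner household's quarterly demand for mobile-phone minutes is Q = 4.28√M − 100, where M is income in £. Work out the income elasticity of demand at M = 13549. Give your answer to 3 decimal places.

0.626

At M = 13549: Q = 398.193.
dQ/dM = 4.28/(2√M) = 0.0183849 at this income.
η = (dQ/dM)·(M/Q) = 0.0183849 × (13549/398.193) = 0.626.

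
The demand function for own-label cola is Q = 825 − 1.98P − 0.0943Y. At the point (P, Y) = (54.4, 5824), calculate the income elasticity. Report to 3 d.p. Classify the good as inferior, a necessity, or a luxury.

At P = 54.4, Y = 5824: Q = 168.085.
Holding P constant, ∂Q/∂Y = −0.0943.
η_Y = (∂Q/∂Y)·(Y/Q) = -0.0943 × (5824/168.085) = -3.267.
Since η < 0, this is an inferior good.

-3.267 (inferior good)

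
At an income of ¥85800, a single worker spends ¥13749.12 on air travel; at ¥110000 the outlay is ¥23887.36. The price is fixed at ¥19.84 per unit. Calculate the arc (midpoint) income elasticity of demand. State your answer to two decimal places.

With a constant price, Q₁ = 13749.12/19.84 = 693.000 and Q₂ = 23887.36/19.84 = 1204.000 (equivalently, work directly with expenditure since P cancels).
Midpoint %ΔQ = (23887.36 − 13749.12)/18818.24 = 0.53875; midpoint %ΔI = (110000 − 85800)/97900 = 0.24719.
η = 0.53875 / 0.24719 = 2.18.

2.18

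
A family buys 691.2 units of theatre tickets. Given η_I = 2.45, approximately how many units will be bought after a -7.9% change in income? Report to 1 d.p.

%ΔQ ≈ η × %ΔI = 2.45 × (-7.9%) = -19.355%.
New Q ≈ 691.2 × (1 − 0.19355) = 557.4.

557.4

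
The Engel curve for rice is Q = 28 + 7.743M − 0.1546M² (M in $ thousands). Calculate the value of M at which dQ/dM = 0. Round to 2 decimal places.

25.04

dQ/dM = 7.743 − 0.3092M.
The good is inferior where dQ/dM < 0. Setting dQ/dM = 0 gives M = 7.743 / 0.3092 = 25.04.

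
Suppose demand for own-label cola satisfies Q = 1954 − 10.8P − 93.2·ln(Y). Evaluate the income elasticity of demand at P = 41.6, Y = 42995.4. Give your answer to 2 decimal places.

-0.18

At P = 41.6, Y = 42995.4: Q = 510.383.
Holding P constant, ∂Q/∂Y = -93.2/Y = -0.00216767.
η_Y = (∂Q/∂Y)·(Y/Q) = -0.00216767 × (42995.4/510.383) = -0.18.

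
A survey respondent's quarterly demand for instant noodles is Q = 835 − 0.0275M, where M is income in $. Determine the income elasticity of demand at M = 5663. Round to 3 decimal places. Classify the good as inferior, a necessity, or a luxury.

At M = 5663: Q = 679.268.
dQ/dM = −0.0275.
η = (dQ/dM)·(M/Q) = -0.0275 × (5663/679.268) = -0.229.
Since η < 0, the good is an inferior good.

-0.229 (inferior good)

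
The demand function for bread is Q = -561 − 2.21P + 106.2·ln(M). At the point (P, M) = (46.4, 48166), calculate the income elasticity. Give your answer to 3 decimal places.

At P = 46.4, M = 48166: Q = 481.548.
Holding P constant, ∂Q/∂M = 106.2/M = 0.00220487.
η_M = (∂Q/∂M)·(M/Q) = 0.00220487 × (48166/481.548) = 0.221.

0.221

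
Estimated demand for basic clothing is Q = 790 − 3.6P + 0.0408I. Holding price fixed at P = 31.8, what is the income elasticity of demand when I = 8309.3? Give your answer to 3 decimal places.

0.334

At P = 31.8, I = 8309.3: Q = 1014.539.
Holding P constant, ∂Q/∂I = 0.0408.
η_I = (∂Q/∂I)·(I/Q) = 0.0408 × (8309.3/1014.539) = 0.334.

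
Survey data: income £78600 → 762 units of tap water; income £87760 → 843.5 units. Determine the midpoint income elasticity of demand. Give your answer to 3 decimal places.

0.922

ΔQ = 843.5 − 762 = 81.5; midpoint Q̄ = (762 + 843.5)/2 = 802.75.
ΔI = 87760 − 78600 = 9160; midpoint Ī = (78600 + 87760)/2 = 83180.
η = (ΔQ/Q̄) ÷ (ΔI/Ī) = (81.5/802.75) ÷ (9160/83180) = 0.922.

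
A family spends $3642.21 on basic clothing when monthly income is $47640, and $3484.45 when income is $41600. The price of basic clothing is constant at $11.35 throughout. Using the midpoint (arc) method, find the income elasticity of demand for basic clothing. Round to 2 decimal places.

0.33

With a constant price, Q₁ = 3642.21/11.35 = 320.900 and Q₂ = 3484.45/11.35 = 307.000 (equivalently, work directly with expenditure since P cancels).
Midpoint %ΔQ = (3484.45 − 3642.21)/3563.33 = -0.04427; midpoint %ΔI = (41600 − 47640)/44620 = -0.13537.
η = -0.04427 / -0.13537 = 0.33.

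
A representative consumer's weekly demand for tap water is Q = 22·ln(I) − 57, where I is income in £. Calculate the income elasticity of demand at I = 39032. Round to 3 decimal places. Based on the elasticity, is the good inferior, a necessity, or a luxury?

At I = 39032: Q = 175.587.
dQ/dI = 22/I = 0.00056364 at this income.
η = (dQ/dI)·(I/Q) = 0.00056364 × (39032/175.587) = 0.125.
Since 0 < η < 1, the good is a necessity.

0.125 (necessity)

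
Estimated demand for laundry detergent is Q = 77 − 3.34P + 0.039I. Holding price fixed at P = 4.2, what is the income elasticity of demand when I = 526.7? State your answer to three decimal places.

At P = 4.2, I = 526.7: Q = 83.513.
Holding P constant, ∂Q/∂I = 0.039.
η_I = (∂Q/∂I)·(I/Q) = 0.039 × (526.7/83.513) = 0.246.

0.246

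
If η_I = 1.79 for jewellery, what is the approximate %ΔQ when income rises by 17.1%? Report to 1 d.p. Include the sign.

%ΔQ ≈ η × %ΔI = 1.79 × 17.1% = 30.6%.

30.6%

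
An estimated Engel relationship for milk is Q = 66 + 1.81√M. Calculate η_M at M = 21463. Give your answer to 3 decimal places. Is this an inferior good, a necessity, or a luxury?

At M = 21463: Q = 331.170.
dQ/dM = 1.81/(2√M) = 0.00617737 at this income.
η = (dQ/dM)·(M/Q) = 0.00617737 × (21463/331.170) = 0.400.
Since 0 < η < 1, the good is a necessity.

0.400 (necessity)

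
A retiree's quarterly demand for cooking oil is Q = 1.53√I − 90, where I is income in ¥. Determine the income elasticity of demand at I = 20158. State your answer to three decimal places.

At I = 20158: Q = 127.228.
dQ/dI = 1.53/(2√I) = 0.00538813 at this income.
η = (dQ/dI)·(I/Q) = 0.00538813 × (20158/127.228) = 0.854.

0.854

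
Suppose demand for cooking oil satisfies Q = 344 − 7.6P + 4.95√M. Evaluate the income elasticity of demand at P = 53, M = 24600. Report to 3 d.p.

0.541

At P = 53, M = 24600: Q = 717.577.
Holding P constant, ∂Q/∂M = 4.95/(2√M) = 0.01578.
η_M = (∂Q/∂M)·(M/Q) = 0.01578 × (24600/717.577) = 0.541.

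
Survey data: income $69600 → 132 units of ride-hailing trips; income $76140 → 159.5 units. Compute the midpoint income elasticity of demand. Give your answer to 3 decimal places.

2.102

ΔQ = 159.5 − 132 = 27.5; midpoint Q̄ = (132 + 159.5)/2 = 145.75.
ΔI = 76140 − 69600 = 6540; midpoint Ī = (69600 + 76140)/2 = 72870.
η = (ΔQ/Q̄) ÷ (ΔI/Ī) = (27.5/145.75) ÷ (6540/72870) = 2.102.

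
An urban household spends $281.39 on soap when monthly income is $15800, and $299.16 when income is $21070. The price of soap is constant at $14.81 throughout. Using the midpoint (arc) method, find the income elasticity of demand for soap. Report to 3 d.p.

With a constant price, Q₁ = 281.39/14.81 = 19.000 and Q₂ = 299.16/14.81 = 20.200 (equivalently, work directly with expenditure since P cancels).
Midpoint %ΔQ = (299.16 − 281.39)/290.27 = 0.06122; midpoint %ΔI = (21070 − 15800)/18435 = 0.28587.
η = 0.06122 / 0.28587 = 0.214.

0.214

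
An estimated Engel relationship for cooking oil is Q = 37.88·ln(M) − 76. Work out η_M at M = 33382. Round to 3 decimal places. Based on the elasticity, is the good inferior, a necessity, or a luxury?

0.119 (necessity)

At M = 33382: Q = 318.549.
dQ/dM = 37.88/M = 0.00113474 at this income.
η = (dQ/dM)·(M/Q) = 0.00113474 × (33382/318.549) = 0.119.
Since 0 < η < 1, the good is a necessity.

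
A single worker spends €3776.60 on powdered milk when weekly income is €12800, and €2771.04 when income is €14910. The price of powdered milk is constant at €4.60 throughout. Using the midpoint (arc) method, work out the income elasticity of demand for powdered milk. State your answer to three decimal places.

With a constant price, Q₁ = 3776.60/4.60 = 821.000 and Q₂ = 2771.04/4.60 = 602.400 (equivalently, work directly with expenditure since P cancels).
Midpoint %ΔQ = (2771.04 − 3776.60)/3273.82 = -0.30715; midpoint %ΔI = (14910 − 12800)/13855 = 0.15229.
η = -0.30715 / 0.15229 = -2.017.

-2.017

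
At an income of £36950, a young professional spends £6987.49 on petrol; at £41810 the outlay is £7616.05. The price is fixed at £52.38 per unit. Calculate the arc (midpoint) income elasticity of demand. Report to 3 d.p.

0.698

With a constant price, Q₁ = 6987.49/52.38 = 133.400 and Q₂ = 7616.05/52.38 = 145.400 (equivalently, work directly with expenditure since P cancels).
Midpoint %ΔQ = (7616.05 − 6987.49)/7301.77 = 0.08608; midpoint %ΔI = (41810 − 36950)/39380 = 0.12341.
η = 0.08608 / 0.12341 = 0.698.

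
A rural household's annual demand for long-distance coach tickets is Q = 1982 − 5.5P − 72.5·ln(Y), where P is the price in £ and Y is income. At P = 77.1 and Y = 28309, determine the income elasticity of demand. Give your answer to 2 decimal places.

-0.09

At P = 77.1, Y = 28309: Q = 814.757.
Holding P constant, ∂Q/∂Y = -72.5/Y = -0.00256102.
η_Y = (∂Q/∂Y)·(Y/Q) = -0.00256102 × (28309/814.757) = -0.09.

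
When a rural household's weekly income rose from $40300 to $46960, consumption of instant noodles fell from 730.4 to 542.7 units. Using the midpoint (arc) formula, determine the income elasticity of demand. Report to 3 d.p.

-1.932

ΔQ = 542.7 − 730.4 = -187.7; midpoint Q̄ = (730.4 + 542.7)/2 = 636.55.
ΔI = 46960 − 40300 = 6660; midpoint Ī = (40300 + 46960)/2 = 43630.
η = (ΔQ/Q̄) ÷ (ΔI/Ī) = (-187.7/636.55) ÷ (6660/43630) = -1.932.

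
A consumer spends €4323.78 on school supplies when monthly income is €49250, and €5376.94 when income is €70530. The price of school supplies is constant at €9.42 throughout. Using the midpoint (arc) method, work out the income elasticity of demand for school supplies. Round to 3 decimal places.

With a constant price, Q₁ = 4323.78/9.42 = 459.000 and Q₂ = 5376.94/9.42 = 570.800 (equivalently, work directly with expenditure since P cancels).
Midpoint %ΔQ = (5376.94 − 4323.78)/4850.36 = 0.21713; midpoint %ΔI = (70530 − 49250)/59890 = 0.35532.
η = 0.21713 / 0.35532 = 0.611.

0.611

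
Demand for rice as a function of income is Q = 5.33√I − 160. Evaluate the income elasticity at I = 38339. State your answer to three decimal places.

0.591

At I = 38339: Q = 883.633.
dQ/dI = 5.33/(2√I) = 0.0136106 at this income.
η = (dQ/dI)·(I/Q) = 0.0136106 × (38339/883.633) = 0.591.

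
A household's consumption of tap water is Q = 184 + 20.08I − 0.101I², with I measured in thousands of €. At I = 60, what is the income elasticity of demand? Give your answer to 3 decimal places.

At I = 60: Q = 1025.2000.
dQ/dI = 20.08 − 0.202I = 7.96000.
η = (dQ/dI)·(I/Q) = 7.96000 × (60/1025.2000) = 0.466.

0.466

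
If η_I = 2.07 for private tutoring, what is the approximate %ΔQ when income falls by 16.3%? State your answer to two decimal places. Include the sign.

-33.74%

%ΔQ ≈ η × %ΔI = 2.07 × (-16.3%) = -33.74%.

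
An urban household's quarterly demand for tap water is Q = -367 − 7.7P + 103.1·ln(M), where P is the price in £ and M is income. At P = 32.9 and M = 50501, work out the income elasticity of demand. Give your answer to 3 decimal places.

0.208

At P = 32.9, M = 50501: Q = 496.217.
Holding P constant, ∂Q/∂M = 103.1/M = 0.00204154.
η_M = (∂Q/∂M)·(M/Q) = 0.00204154 × (50501/496.217) = 0.208.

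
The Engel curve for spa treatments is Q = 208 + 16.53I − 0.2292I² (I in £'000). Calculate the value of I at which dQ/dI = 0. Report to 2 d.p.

dQ/dI = 16.53 − 0.4584I.
The good is inferior where dQ/dI < 0. Setting dQ/dI = 0 gives I = 16.53 / 0.4584 = 36.06.

36.06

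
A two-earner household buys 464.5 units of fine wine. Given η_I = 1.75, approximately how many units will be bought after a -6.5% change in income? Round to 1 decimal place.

%ΔQ ≈ η × %ΔI = 1.75 × (-6.5%) = -11.375%.
New Q ≈ 464.5 × (1 − 0.11375) = 411.7.

411.7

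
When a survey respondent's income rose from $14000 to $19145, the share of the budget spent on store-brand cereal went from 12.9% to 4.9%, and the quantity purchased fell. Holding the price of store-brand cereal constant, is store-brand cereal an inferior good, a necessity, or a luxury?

Quantity demanded falls as income rises, so η < 0.

inferior good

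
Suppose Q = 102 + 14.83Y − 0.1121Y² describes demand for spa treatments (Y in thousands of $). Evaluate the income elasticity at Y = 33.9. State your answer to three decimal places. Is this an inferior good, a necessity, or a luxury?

At Y = 33.9: Q = 475.9106.
dQ/dY = 14.83 − 0.2242Y = 7.22962.
η = (dQ/dY)·(Y/Q) = 7.22962 × (33.9/475.9106) = 0.515.
0 < η < 1 ⇒ necessity.

0.515 (necessity)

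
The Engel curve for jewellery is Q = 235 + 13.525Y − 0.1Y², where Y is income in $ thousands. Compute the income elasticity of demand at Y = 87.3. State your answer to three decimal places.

-0.526

At Y = 87.3: Q = 653.6035.
dQ/dY = 13.525 − 0.2Y = -3.93500.
η = (dQ/dY)·(Y/Q) = -3.93500 × (87.3/653.6035) = -0.526.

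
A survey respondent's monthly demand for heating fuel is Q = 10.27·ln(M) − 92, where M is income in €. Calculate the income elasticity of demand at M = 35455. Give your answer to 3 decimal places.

At M = 35455: Q = 15.589.
dQ/dM = 10.27/M = 0.000289663 at this income.
η = (dQ/dM)·(M/Q) = 0.000289663 × (35455/15.589) = 0.659.

0.659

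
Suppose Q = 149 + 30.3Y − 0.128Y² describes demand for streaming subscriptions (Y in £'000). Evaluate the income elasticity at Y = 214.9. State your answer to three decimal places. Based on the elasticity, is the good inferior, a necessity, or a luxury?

-7.089 (inferior good)

At Y = 214.9: Q = 749.1727.
dQ/dY = 30.3 − 0.256Y = -24.71440.
η = (dQ/dY)·(Y/Q) = -24.71440 × (214.9/749.1727) = -7.089.
η < 0 ⇒ inferior good.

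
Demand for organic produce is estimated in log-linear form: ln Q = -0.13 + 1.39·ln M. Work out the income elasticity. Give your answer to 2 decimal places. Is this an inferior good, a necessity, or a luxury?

1.39 (luxury)

In a log-linear demand, the coefficient on ln M is the income elasticity.
So η = 1.39.
η > 1 ⇒ luxury.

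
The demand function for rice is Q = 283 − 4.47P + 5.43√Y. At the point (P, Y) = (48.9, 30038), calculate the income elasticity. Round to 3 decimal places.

0.468

At P = 48.9, Y = 30038: Q = 1005.516.
Holding P constant, ∂Q/∂Y = 5.43/(2√Y) = 0.0156651.
η_Y = (∂Q/∂Y)·(Y/Q) = 0.0156651 × (30038/1005.516) = 0.468.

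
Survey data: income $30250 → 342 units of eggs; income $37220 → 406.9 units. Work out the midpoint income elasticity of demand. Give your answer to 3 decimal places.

ΔQ = 406.9 − 342 = 64.9; midpoint Q̄ = (342 + 406.9)/2 = 374.45.
ΔI = 37220 − 30250 = 6970; midpoint Ī = (30250 + 37220)/2 = 33735.
η = (ΔQ/Q̄) ÷ (ΔI/Ī) = (64.9/374.45) ÷ (6970/33735) = 0.839.

0.839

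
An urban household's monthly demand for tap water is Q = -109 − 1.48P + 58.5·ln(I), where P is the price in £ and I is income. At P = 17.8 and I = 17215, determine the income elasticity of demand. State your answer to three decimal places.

At P = 17.8, I = 17215: Q = 435.238.
Holding P constant, ∂Q/∂I = 58.5/I = 0.0033982.
η_I = (∂Q/∂I)·(I/Q) = 0.0033982 × (17215/435.238) = 0.134.

0.134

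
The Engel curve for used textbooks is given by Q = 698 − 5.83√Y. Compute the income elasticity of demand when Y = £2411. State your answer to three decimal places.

-0.348

At Y = 2411: Q = 411.736.
dQ/dY = -5.83/(2√Y) = -0.0593663 at this income.
η = (dQ/dY)·(Y/Q) = -0.0593663 × (2411/411.736) = -0.348.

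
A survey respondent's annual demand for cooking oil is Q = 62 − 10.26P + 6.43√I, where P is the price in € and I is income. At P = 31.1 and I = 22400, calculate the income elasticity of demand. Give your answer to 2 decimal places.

At P = 31.1, I = 22400: Q = 705.268.
Holding P constant, ∂Q/∂I = 6.43/(2√I) = 0.0214811.
η_I = (∂Q/∂I)·(I/Q) = 0.0214811 × (22400/705.268) = 0.68.

0.68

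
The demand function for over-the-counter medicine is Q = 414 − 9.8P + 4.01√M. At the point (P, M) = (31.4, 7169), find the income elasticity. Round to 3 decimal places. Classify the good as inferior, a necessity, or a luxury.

0.381 (necessity)

At P = 31.4, M = 7169: Q = 445.806.
Holding P constant, ∂Q/∂M = 4.01/(2√M) = 0.0236802.
η_M = (∂Q/∂M)·(M/Q) = 0.0236802 × (7169/445.806) = 0.381.
Since 0 < η < 1, this is a necessity.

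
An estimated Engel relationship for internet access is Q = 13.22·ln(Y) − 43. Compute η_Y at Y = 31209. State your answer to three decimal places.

At Y = 31209: Q = 93.807.
dQ/dY = 13.22/Y = 0.000423596 at this income.
η = (dQ/dY)·(Y/Q) = 0.000423596 × (31209/93.807) = 0.141.

0.141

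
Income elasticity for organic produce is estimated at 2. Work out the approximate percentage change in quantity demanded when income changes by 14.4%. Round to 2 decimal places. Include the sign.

28.80%

%ΔQ ≈ η × %ΔI = 2 × 14.4% = 28.80%.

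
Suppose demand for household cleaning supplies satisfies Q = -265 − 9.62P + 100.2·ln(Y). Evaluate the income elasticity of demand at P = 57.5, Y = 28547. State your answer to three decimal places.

At P = 57.5, Y = 28547: Q = 209.833.
Holding P constant, ∂Q/∂Y = 100.2/Y = 0.00351.
η_Y = (∂Q/∂Y)·(Y/Q) = 0.00351 × (28547/209.833) = 0.478.

0.478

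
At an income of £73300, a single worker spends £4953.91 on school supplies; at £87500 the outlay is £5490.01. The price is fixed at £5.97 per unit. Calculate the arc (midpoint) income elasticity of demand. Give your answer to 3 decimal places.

With a constant price, Q₁ = 4953.91/5.97 = 829.801 and Q₂ = 5490.01/5.97 = 919.600 (equivalently, work directly with expenditure since P cancels).
Midpoint %ΔQ = (5490.01 − 4953.91)/5221.96 = 0.10266; midpoint %ΔI = (87500 − 73300)/80400 = 0.17662.
η = 0.10266 / 0.17662 = 0.581.

0.581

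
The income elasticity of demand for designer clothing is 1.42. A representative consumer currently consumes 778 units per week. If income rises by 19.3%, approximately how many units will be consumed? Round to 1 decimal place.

991.2

%ΔQ ≈ η × %ΔI = 1.42 × 19.3% = 27.406%.
New Q ≈ 778 × (1 + 0.27406) = 991.2.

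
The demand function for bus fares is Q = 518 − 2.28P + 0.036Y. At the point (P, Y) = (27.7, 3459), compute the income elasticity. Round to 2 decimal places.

At P = 27.7, Y = 3459: Q = 579.368.
Holding P constant, ∂Q/∂Y = 0.036.
η_Y = (∂Q/∂Y)·(Y/Q) = 0.036 × (3459/579.368) = 0.21.

0.21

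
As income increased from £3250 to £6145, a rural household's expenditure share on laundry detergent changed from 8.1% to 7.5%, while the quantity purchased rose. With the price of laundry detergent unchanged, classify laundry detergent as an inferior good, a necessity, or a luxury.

necessity

Quantity rises but the budget share falls as income rises, so 0 < η < 1.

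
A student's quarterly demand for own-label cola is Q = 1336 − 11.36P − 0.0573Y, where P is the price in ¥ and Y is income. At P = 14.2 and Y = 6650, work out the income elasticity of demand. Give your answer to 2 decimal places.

At P = 14.2, Y = 6650: Q = 793.643.
Holding P constant, ∂Q/∂Y = −0.0573.
η_Y = (∂Q/∂Y)·(Y/Q) = -0.0573 × (6650/793.643) = -0.48.

-0.48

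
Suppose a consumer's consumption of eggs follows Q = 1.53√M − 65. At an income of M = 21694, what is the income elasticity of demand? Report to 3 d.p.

At M = 21694: Q = 160.352.
dQ/dM = 1.53/(2√M) = 0.00519388 at this income.
η = (dQ/dM)·(M/Q) = 0.00519388 × (21694/160.352) = 0.703.

0.703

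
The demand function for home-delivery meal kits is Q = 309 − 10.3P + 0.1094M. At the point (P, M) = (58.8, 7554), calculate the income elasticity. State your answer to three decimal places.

1.560

At P = 58.8, M = 7554: Q = 529.768.
Holding P constant, ∂Q/∂M = 0.1094.
η_M = (∂Q/∂M)·(M/Q) = 0.1094 × (7554/529.768) = 1.560.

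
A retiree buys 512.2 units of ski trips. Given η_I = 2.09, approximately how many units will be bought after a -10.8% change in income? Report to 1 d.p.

%ΔQ ≈ η × %ΔI = 2.09 × (-10.8%) = -22.572%.
New Q ≈ 512.2 × (1 − 0.22572) = 396.6.

396.6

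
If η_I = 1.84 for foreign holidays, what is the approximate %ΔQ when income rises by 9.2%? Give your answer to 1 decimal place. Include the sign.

%ΔQ ≈ η × %ΔI = 1.84 × 9.2% = 16.9%.

16.9%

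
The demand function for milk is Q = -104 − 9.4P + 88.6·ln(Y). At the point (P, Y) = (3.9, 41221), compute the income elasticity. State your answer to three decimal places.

0.111

At P = 3.9, Y = 41221: Q = 800.866.
Holding P constant, ∂Q/∂Y = 88.6/Y = 0.00214939.
η_Y = (∂Q/∂Y)·(Y/Q) = 0.00214939 × (41221/800.866) = 0.111.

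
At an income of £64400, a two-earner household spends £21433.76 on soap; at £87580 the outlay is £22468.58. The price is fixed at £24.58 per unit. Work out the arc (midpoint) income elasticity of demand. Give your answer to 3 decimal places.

0.155

With a constant price, Q₁ = 21433.76/24.58 = 872.000 and Q₂ = 22468.58/24.58 = 914.100 (equivalently, work directly with expenditure since P cancels).
Midpoint %ΔQ = (22468.58 − 21433.76)/21951.17 = 0.04714; midpoint %ΔI = (87580 − 64400)/75990 = 0.30504.
η = 0.04714 / 0.30504 = 0.155.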